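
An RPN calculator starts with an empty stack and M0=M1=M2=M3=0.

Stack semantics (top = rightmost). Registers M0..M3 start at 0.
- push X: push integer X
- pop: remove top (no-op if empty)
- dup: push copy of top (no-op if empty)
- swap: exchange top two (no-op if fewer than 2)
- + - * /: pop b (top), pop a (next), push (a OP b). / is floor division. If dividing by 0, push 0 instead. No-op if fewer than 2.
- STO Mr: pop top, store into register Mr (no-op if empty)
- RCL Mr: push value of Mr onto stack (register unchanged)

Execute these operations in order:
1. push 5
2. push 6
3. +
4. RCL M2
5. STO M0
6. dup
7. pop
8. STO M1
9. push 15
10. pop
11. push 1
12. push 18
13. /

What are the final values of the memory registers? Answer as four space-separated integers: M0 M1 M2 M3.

After op 1 (push 5): stack=[5] mem=[0,0,0,0]
After op 2 (push 6): stack=[5,6] mem=[0,0,0,0]
After op 3 (+): stack=[11] mem=[0,0,0,0]
After op 4 (RCL M2): stack=[11,0] mem=[0,0,0,0]
After op 5 (STO M0): stack=[11] mem=[0,0,0,0]
After op 6 (dup): stack=[11,11] mem=[0,0,0,0]
After op 7 (pop): stack=[11] mem=[0,0,0,0]
After op 8 (STO M1): stack=[empty] mem=[0,11,0,0]
After op 9 (push 15): stack=[15] mem=[0,11,0,0]
After op 10 (pop): stack=[empty] mem=[0,11,0,0]
After op 11 (push 1): stack=[1] mem=[0,11,0,0]
After op 12 (push 18): stack=[1,18] mem=[0,11,0,0]
After op 13 (/): stack=[0] mem=[0,11,0,0]

Answer: 0 11 0 0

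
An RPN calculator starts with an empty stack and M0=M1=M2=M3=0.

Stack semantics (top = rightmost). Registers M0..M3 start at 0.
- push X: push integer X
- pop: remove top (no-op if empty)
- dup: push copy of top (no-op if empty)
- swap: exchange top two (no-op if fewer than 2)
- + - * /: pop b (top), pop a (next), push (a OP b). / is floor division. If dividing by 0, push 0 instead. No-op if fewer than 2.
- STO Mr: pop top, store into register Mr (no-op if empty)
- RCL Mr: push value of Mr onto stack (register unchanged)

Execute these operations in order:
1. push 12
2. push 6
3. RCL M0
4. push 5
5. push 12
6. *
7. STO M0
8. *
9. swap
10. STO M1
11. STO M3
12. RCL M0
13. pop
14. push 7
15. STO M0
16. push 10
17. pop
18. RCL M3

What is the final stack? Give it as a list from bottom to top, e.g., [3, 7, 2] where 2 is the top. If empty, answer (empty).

Answer: [0]

Derivation:
After op 1 (push 12): stack=[12] mem=[0,0,0,0]
After op 2 (push 6): stack=[12,6] mem=[0,0,0,0]
After op 3 (RCL M0): stack=[12,6,0] mem=[0,0,0,0]
After op 4 (push 5): stack=[12,6,0,5] mem=[0,0,0,0]
After op 5 (push 12): stack=[12,6,0,5,12] mem=[0,0,0,0]
After op 6 (*): stack=[12,6,0,60] mem=[0,0,0,0]
After op 7 (STO M0): stack=[12,6,0] mem=[60,0,0,0]
After op 8 (*): stack=[12,0] mem=[60,0,0,0]
After op 9 (swap): stack=[0,12] mem=[60,0,0,0]
After op 10 (STO M1): stack=[0] mem=[60,12,0,0]
After op 11 (STO M3): stack=[empty] mem=[60,12,0,0]
After op 12 (RCL M0): stack=[60] mem=[60,12,0,0]
After op 13 (pop): stack=[empty] mem=[60,12,0,0]
After op 14 (push 7): stack=[7] mem=[60,12,0,0]
After op 15 (STO M0): stack=[empty] mem=[7,12,0,0]
After op 16 (push 10): stack=[10] mem=[7,12,0,0]
After op 17 (pop): stack=[empty] mem=[7,12,0,0]
After op 18 (RCL M3): stack=[0] mem=[7,12,0,0]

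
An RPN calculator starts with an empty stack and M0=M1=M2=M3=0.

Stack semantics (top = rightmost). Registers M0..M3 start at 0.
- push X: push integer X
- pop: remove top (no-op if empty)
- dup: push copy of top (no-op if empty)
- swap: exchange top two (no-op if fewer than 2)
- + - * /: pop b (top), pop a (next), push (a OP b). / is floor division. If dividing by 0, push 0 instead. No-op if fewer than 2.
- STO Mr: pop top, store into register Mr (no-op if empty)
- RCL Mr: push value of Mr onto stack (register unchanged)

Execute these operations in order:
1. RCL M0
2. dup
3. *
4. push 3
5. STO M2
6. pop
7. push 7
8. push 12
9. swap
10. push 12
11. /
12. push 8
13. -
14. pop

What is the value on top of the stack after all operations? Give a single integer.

After op 1 (RCL M0): stack=[0] mem=[0,0,0,0]
After op 2 (dup): stack=[0,0] mem=[0,0,0,0]
After op 3 (*): stack=[0] mem=[0,0,0,0]
After op 4 (push 3): stack=[0,3] mem=[0,0,0,0]
After op 5 (STO M2): stack=[0] mem=[0,0,3,0]
After op 6 (pop): stack=[empty] mem=[0,0,3,0]
After op 7 (push 7): stack=[7] mem=[0,0,3,0]
After op 8 (push 12): stack=[7,12] mem=[0,0,3,0]
After op 9 (swap): stack=[12,7] mem=[0,0,3,0]
After op 10 (push 12): stack=[12,7,12] mem=[0,0,3,0]
After op 11 (/): stack=[12,0] mem=[0,0,3,0]
After op 12 (push 8): stack=[12,0,8] mem=[0,0,3,0]
After op 13 (-): stack=[12,-8] mem=[0,0,3,0]
After op 14 (pop): stack=[12] mem=[0,0,3,0]

Answer: 12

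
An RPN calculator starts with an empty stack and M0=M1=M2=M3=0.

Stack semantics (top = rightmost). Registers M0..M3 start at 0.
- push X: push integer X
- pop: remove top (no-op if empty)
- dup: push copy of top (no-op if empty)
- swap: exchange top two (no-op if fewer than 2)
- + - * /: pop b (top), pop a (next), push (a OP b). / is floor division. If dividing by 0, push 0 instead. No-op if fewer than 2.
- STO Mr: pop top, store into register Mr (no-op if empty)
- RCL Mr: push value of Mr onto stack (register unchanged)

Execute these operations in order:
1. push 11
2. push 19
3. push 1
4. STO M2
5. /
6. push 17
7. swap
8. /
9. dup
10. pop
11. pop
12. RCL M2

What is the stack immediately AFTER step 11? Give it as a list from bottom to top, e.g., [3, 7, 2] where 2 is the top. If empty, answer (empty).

After op 1 (push 11): stack=[11] mem=[0,0,0,0]
After op 2 (push 19): stack=[11,19] mem=[0,0,0,0]
After op 3 (push 1): stack=[11,19,1] mem=[0,0,0,0]
After op 4 (STO M2): stack=[11,19] mem=[0,0,1,0]
After op 5 (/): stack=[0] mem=[0,0,1,0]
After op 6 (push 17): stack=[0,17] mem=[0,0,1,0]
After op 7 (swap): stack=[17,0] mem=[0,0,1,0]
After op 8 (/): stack=[0] mem=[0,0,1,0]
After op 9 (dup): stack=[0,0] mem=[0,0,1,0]
After op 10 (pop): stack=[0] mem=[0,0,1,0]
After op 11 (pop): stack=[empty] mem=[0,0,1,0]

(empty)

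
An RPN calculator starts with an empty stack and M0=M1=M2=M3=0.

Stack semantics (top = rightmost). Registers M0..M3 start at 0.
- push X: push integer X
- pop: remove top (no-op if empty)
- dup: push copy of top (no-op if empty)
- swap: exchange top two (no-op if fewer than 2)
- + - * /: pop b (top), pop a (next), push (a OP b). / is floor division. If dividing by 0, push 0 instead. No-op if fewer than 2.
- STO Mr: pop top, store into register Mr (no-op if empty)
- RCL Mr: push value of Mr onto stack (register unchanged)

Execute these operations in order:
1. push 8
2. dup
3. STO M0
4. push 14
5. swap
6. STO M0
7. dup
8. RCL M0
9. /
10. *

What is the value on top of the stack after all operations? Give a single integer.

Answer: 14

Derivation:
After op 1 (push 8): stack=[8] mem=[0,0,0,0]
After op 2 (dup): stack=[8,8] mem=[0,0,0,0]
After op 3 (STO M0): stack=[8] mem=[8,0,0,0]
After op 4 (push 14): stack=[8,14] mem=[8,0,0,0]
After op 5 (swap): stack=[14,8] mem=[8,0,0,0]
After op 6 (STO M0): stack=[14] mem=[8,0,0,0]
After op 7 (dup): stack=[14,14] mem=[8,0,0,0]
After op 8 (RCL M0): stack=[14,14,8] mem=[8,0,0,0]
After op 9 (/): stack=[14,1] mem=[8,0,0,0]
After op 10 (*): stack=[14] mem=[8,0,0,0]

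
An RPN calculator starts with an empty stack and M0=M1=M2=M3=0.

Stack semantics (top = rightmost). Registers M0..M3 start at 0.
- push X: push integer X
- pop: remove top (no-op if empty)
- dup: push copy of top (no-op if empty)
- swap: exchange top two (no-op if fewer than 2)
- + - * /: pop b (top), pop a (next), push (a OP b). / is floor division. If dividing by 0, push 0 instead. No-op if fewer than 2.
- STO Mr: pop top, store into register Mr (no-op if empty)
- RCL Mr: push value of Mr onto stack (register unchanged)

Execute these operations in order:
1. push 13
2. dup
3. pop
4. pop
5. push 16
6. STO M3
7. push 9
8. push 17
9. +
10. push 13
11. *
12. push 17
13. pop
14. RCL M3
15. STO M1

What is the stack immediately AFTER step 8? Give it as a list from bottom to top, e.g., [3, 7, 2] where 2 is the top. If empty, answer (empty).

After op 1 (push 13): stack=[13] mem=[0,0,0,0]
After op 2 (dup): stack=[13,13] mem=[0,0,0,0]
After op 3 (pop): stack=[13] mem=[0,0,0,0]
After op 4 (pop): stack=[empty] mem=[0,0,0,0]
After op 5 (push 16): stack=[16] mem=[0,0,0,0]
After op 6 (STO M3): stack=[empty] mem=[0,0,0,16]
After op 7 (push 9): stack=[9] mem=[0,0,0,16]
After op 8 (push 17): stack=[9,17] mem=[0,0,0,16]

[9, 17]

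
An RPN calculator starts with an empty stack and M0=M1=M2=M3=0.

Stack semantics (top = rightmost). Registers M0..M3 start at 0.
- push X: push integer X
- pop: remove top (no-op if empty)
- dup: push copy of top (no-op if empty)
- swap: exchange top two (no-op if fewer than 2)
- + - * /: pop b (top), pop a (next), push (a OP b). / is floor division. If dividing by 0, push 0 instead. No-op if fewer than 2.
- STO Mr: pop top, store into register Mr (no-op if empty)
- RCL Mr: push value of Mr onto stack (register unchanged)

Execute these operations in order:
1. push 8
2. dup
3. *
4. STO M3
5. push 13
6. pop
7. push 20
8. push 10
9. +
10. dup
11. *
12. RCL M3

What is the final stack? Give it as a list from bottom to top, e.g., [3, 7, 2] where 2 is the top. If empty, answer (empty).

After op 1 (push 8): stack=[8] mem=[0,0,0,0]
After op 2 (dup): stack=[8,8] mem=[0,0,0,0]
After op 3 (*): stack=[64] mem=[0,0,0,0]
After op 4 (STO M3): stack=[empty] mem=[0,0,0,64]
After op 5 (push 13): stack=[13] mem=[0,0,0,64]
After op 6 (pop): stack=[empty] mem=[0,0,0,64]
After op 7 (push 20): stack=[20] mem=[0,0,0,64]
After op 8 (push 10): stack=[20,10] mem=[0,0,0,64]
After op 9 (+): stack=[30] mem=[0,0,0,64]
After op 10 (dup): stack=[30,30] mem=[0,0,0,64]
After op 11 (*): stack=[900] mem=[0,0,0,64]
After op 12 (RCL M3): stack=[900,64] mem=[0,0,0,64]

Answer: [900, 64]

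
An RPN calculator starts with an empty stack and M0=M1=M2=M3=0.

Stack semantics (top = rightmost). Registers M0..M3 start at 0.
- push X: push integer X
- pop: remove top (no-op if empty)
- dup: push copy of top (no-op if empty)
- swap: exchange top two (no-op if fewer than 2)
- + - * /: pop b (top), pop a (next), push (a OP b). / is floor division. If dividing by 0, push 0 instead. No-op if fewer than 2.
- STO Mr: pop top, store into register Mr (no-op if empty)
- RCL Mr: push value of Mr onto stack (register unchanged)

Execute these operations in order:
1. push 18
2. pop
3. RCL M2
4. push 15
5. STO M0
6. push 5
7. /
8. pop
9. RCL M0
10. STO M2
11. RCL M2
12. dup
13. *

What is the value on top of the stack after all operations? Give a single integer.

After op 1 (push 18): stack=[18] mem=[0,0,0,0]
After op 2 (pop): stack=[empty] mem=[0,0,0,0]
After op 3 (RCL M2): stack=[0] mem=[0,0,0,0]
After op 4 (push 15): stack=[0,15] mem=[0,0,0,0]
After op 5 (STO M0): stack=[0] mem=[15,0,0,0]
After op 6 (push 5): stack=[0,5] mem=[15,0,0,0]
After op 7 (/): stack=[0] mem=[15,0,0,0]
After op 8 (pop): stack=[empty] mem=[15,0,0,0]
After op 9 (RCL M0): stack=[15] mem=[15,0,0,0]
After op 10 (STO M2): stack=[empty] mem=[15,0,15,0]
After op 11 (RCL M2): stack=[15] mem=[15,0,15,0]
After op 12 (dup): stack=[15,15] mem=[15,0,15,0]
After op 13 (*): stack=[225] mem=[15,0,15,0]

Answer: 225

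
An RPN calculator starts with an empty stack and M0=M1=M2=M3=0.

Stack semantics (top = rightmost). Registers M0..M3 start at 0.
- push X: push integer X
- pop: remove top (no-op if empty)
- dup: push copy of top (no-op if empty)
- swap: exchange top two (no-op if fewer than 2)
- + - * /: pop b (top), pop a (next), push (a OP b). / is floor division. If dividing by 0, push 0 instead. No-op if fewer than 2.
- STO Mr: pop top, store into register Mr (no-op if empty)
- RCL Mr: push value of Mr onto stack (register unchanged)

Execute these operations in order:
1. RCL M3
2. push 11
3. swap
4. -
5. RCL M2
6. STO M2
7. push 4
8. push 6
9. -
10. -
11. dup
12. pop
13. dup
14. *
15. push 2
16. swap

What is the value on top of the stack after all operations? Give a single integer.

After op 1 (RCL M3): stack=[0] mem=[0,0,0,0]
After op 2 (push 11): stack=[0,11] mem=[0,0,0,0]
After op 3 (swap): stack=[11,0] mem=[0,0,0,0]
After op 4 (-): stack=[11] mem=[0,0,0,0]
After op 5 (RCL M2): stack=[11,0] mem=[0,0,0,0]
After op 6 (STO M2): stack=[11] mem=[0,0,0,0]
After op 7 (push 4): stack=[11,4] mem=[0,0,0,0]
After op 8 (push 6): stack=[11,4,6] mem=[0,0,0,0]
After op 9 (-): stack=[11,-2] mem=[0,0,0,0]
After op 10 (-): stack=[13] mem=[0,0,0,0]
After op 11 (dup): stack=[13,13] mem=[0,0,0,0]
After op 12 (pop): stack=[13] mem=[0,0,0,0]
After op 13 (dup): stack=[13,13] mem=[0,0,0,0]
After op 14 (*): stack=[169] mem=[0,0,0,0]
After op 15 (push 2): stack=[169,2] mem=[0,0,0,0]
After op 16 (swap): stack=[2,169] mem=[0,0,0,0]

Answer: 169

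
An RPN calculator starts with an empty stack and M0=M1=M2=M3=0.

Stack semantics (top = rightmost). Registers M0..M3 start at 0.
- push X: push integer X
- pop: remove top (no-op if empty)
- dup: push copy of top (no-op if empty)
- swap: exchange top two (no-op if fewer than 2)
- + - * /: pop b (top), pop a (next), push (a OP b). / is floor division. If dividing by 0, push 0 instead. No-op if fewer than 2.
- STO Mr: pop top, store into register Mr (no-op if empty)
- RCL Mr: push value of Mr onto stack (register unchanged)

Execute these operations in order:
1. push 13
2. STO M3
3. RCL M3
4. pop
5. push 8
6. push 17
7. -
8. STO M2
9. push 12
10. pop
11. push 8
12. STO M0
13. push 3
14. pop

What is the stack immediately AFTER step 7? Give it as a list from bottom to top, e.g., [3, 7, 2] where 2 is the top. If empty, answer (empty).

After op 1 (push 13): stack=[13] mem=[0,0,0,0]
After op 2 (STO M3): stack=[empty] mem=[0,0,0,13]
After op 3 (RCL M3): stack=[13] mem=[0,0,0,13]
After op 4 (pop): stack=[empty] mem=[0,0,0,13]
After op 5 (push 8): stack=[8] mem=[0,0,0,13]
After op 6 (push 17): stack=[8,17] mem=[0,0,0,13]
After op 7 (-): stack=[-9] mem=[0,0,0,13]

[-9]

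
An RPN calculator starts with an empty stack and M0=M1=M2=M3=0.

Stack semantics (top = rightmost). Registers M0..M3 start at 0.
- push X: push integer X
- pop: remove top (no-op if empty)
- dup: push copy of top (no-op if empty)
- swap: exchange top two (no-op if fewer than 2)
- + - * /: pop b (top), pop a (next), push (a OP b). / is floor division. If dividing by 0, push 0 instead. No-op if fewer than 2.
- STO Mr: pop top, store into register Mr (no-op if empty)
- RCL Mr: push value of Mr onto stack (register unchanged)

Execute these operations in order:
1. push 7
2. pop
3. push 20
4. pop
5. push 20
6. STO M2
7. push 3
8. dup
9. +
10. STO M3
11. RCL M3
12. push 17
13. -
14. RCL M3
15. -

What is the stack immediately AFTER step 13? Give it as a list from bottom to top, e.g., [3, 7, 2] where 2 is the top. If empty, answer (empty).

After op 1 (push 7): stack=[7] mem=[0,0,0,0]
After op 2 (pop): stack=[empty] mem=[0,0,0,0]
After op 3 (push 20): stack=[20] mem=[0,0,0,0]
After op 4 (pop): stack=[empty] mem=[0,0,0,0]
After op 5 (push 20): stack=[20] mem=[0,0,0,0]
After op 6 (STO M2): stack=[empty] mem=[0,0,20,0]
After op 7 (push 3): stack=[3] mem=[0,0,20,0]
After op 8 (dup): stack=[3,3] mem=[0,0,20,0]
After op 9 (+): stack=[6] mem=[0,0,20,0]
After op 10 (STO M3): stack=[empty] mem=[0,0,20,6]
After op 11 (RCL M3): stack=[6] mem=[0,0,20,6]
After op 12 (push 17): stack=[6,17] mem=[0,0,20,6]
After op 13 (-): stack=[-11] mem=[0,0,20,6]

[-11]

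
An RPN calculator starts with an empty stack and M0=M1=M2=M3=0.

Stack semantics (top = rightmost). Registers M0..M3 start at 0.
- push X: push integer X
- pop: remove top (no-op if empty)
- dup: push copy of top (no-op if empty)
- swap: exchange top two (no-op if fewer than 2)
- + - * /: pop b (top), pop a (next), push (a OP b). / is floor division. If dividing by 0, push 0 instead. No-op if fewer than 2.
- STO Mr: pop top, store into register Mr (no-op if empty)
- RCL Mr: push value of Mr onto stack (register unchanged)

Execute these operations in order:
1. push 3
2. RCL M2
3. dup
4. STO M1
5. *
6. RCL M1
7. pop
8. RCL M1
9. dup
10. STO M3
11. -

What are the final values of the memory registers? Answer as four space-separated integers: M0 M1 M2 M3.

Answer: 0 0 0 0

Derivation:
After op 1 (push 3): stack=[3] mem=[0,0,0,0]
After op 2 (RCL M2): stack=[3,0] mem=[0,0,0,0]
After op 3 (dup): stack=[3,0,0] mem=[0,0,0,0]
After op 4 (STO M1): stack=[3,0] mem=[0,0,0,0]
After op 5 (*): stack=[0] mem=[0,0,0,0]
After op 6 (RCL M1): stack=[0,0] mem=[0,0,0,0]
After op 7 (pop): stack=[0] mem=[0,0,0,0]
After op 8 (RCL M1): stack=[0,0] mem=[0,0,0,0]
After op 9 (dup): stack=[0,0,0] mem=[0,0,0,0]
After op 10 (STO M3): stack=[0,0] mem=[0,0,0,0]
After op 11 (-): stack=[0] mem=[0,0,0,0]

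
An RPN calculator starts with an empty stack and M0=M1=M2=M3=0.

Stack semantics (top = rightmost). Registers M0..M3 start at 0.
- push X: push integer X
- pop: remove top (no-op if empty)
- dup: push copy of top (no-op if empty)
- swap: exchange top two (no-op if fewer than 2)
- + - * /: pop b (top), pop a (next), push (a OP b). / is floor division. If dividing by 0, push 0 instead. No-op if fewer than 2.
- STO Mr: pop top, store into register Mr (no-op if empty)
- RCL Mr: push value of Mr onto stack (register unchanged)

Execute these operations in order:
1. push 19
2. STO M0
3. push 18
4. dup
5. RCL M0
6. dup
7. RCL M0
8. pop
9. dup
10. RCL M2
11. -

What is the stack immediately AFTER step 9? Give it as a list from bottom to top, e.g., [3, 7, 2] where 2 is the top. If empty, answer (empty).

After op 1 (push 19): stack=[19] mem=[0,0,0,0]
After op 2 (STO M0): stack=[empty] mem=[19,0,0,0]
After op 3 (push 18): stack=[18] mem=[19,0,0,0]
After op 4 (dup): stack=[18,18] mem=[19,0,0,0]
After op 5 (RCL M0): stack=[18,18,19] mem=[19,0,0,0]
After op 6 (dup): stack=[18,18,19,19] mem=[19,0,0,0]
After op 7 (RCL M0): stack=[18,18,19,19,19] mem=[19,0,0,0]
After op 8 (pop): stack=[18,18,19,19] mem=[19,0,0,0]
After op 9 (dup): stack=[18,18,19,19,19] mem=[19,0,0,0]

[18, 18, 19, 19, 19]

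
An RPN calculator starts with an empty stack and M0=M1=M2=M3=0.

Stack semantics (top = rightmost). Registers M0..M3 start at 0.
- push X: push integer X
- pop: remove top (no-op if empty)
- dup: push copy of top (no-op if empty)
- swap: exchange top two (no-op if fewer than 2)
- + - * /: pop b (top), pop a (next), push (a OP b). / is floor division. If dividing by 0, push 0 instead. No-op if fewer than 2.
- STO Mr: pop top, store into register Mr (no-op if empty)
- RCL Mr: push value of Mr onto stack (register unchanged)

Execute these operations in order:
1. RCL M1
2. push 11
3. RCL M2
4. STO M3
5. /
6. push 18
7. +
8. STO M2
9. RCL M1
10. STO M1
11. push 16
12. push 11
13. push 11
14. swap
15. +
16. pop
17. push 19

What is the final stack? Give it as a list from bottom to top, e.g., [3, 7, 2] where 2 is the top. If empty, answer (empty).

Answer: [16, 19]

Derivation:
After op 1 (RCL M1): stack=[0] mem=[0,0,0,0]
After op 2 (push 11): stack=[0,11] mem=[0,0,0,0]
After op 3 (RCL M2): stack=[0,11,0] mem=[0,0,0,0]
After op 4 (STO M3): stack=[0,11] mem=[0,0,0,0]
After op 5 (/): stack=[0] mem=[0,0,0,0]
After op 6 (push 18): stack=[0,18] mem=[0,0,0,0]
After op 7 (+): stack=[18] mem=[0,0,0,0]
After op 8 (STO M2): stack=[empty] mem=[0,0,18,0]
After op 9 (RCL M1): stack=[0] mem=[0,0,18,0]
After op 10 (STO M1): stack=[empty] mem=[0,0,18,0]
After op 11 (push 16): stack=[16] mem=[0,0,18,0]
After op 12 (push 11): stack=[16,11] mem=[0,0,18,0]
After op 13 (push 11): stack=[16,11,11] mem=[0,0,18,0]
After op 14 (swap): stack=[16,11,11] mem=[0,0,18,0]
After op 15 (+): stack=[16,22] mem=[0,0,18,0]
After op 16 (pop): stack=[16] mem=[0,0,18,0]
After op 17 (push 19): stack=[16,19] mem=[0,0,18,0]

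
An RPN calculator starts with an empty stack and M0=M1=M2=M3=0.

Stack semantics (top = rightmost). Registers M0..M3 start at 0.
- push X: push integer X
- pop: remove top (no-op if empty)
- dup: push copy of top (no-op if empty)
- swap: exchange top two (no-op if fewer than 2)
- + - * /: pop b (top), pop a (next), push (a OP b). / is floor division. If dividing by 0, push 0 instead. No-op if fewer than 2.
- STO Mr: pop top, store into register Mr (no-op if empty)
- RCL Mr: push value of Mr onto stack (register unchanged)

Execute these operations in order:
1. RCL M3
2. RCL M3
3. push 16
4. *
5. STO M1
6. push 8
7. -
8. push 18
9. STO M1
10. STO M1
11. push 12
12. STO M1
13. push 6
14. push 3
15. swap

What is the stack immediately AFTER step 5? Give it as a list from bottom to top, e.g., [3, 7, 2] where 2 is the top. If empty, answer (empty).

After op 1 (RCL M3): stack=[0] mem=[0,0,0,0]
After op 2 (RCL M3): stack=[0,0] mem=[0,0,0,0]
After op 3 (push 16): stack=[0,0,16] mem=[0,0,0,0]
After op 4 (*): stack=[0,0] mem=[0,0,0,0]
After op 5 (STO M1): stack=[0] mem=[0,0,0,0]

[0]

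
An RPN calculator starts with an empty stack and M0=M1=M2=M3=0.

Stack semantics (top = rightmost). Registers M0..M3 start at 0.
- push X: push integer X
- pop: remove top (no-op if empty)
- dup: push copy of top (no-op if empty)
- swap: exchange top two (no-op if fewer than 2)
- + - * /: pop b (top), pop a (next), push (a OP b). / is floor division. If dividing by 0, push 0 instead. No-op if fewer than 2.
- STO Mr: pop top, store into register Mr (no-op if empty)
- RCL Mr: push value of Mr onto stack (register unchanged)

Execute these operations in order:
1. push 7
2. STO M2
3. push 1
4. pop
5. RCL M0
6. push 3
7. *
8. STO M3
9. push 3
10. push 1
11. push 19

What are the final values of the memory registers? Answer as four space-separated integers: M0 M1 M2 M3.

Answer: 0 0 7 0

Derivation:
After op 1 (push 7): stack=[7] mem=[0,0,0,0]
After op 2 (STO M2): stack=[empty] mem=[0,0,7,0]
After op 3 (push 1): stack=[1] mem=[0,0,7,0]
After op 4 (pop): stack=[empty] mem=[0,0,7,0]
After op 5 (RCL M0): stack=[0] mem=[0,0,7,0]
After op 6 (push 3): stack=[0,3] mem=[0,0,7,0]
After op 7 (*): stack=[0] mem=[0,0,7,0]
After op 8 (STO M3): stack=[empty] mem=[0,0,7,0]
After op 9 (push 3): stack=[3] mem=[0,0,7,0]
After op 10 (push 1): stack=[3,1] mem=[0,0,7,0]
After op 11 (push 19): stack=[3,1,19] mem=[0,0,7,0]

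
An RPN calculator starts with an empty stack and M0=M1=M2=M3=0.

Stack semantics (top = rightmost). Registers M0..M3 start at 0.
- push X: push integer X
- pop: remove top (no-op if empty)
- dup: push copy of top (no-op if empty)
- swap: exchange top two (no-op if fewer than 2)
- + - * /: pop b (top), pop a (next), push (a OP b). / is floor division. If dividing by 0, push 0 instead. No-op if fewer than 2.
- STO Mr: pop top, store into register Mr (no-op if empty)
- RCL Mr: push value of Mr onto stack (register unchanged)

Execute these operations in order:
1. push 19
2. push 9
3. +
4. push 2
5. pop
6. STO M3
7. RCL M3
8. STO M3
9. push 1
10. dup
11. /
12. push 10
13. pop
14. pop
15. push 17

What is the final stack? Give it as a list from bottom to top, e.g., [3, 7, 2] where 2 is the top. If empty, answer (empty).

After op 1 (push 19): stack=[19] mem=[0,0,0,0]
After op 2 (push 9): stack=[19,9] mem=[0,0,0,0]
After op 3 (+): stack=[28] mem=[0,0,0,0]
After op 4 (push 2): stack=[28,2] mem=[0,0,0,0]
After op 5 (pop): stack=[28] mem=[0,0,0,0]
After op 6 (STO M3): stack=[empty] mem=[0,0,0,28]
After op 7 (RCL M3): stack=[28] mem=[0,0,0,28]
After op 8 (STO M3): stack=[empty] mem=[0,0,0,28]
After op 9 (push 1): stack=[1] mem=[0,0,0,28]
After op 10 (dup): stack=[1,1] mem=[0,0,0,28]
After op 11 (/): stack=[1] mem=[0,0,0,28]
After op 12 (push 10): stack=[1,10] mem=[0,0,0,28]
After op 13 (pop): stack=[1] mem=[0,0,0,28]
After op 14 (pop): stack=[empty] mem=[0,0,0,28]
After op 15 (push 17): stack=[17] mem=[0,0,0,28]

Answer: [17]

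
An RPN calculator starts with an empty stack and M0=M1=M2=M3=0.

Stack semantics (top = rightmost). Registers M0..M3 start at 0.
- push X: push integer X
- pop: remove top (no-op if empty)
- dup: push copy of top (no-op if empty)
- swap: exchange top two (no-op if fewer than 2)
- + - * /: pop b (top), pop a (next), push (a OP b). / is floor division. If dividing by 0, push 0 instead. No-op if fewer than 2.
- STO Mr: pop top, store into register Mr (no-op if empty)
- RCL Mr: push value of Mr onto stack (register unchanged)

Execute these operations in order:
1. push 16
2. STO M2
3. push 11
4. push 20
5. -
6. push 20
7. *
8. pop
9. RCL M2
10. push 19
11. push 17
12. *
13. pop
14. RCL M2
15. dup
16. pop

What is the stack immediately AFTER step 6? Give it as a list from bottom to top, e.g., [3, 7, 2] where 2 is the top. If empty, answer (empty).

After op 1 (push 16): stack=[16] mem=[0,0,0,0]
After op 2 (STO M2): stack=[empty] mem=[0,0,16,0]
After op 3 (push 11): stack=[11] mem=[0,0,16,0]
After op 4 (push 20): stack=[11,20] mem=[0,0,16,0]
After op 5 (-): stack=[-9] mem=[0,0,16,0]
After op 6 (push 20): stack=[-9,20] mem=[0,0,16,0]

[-9, 20]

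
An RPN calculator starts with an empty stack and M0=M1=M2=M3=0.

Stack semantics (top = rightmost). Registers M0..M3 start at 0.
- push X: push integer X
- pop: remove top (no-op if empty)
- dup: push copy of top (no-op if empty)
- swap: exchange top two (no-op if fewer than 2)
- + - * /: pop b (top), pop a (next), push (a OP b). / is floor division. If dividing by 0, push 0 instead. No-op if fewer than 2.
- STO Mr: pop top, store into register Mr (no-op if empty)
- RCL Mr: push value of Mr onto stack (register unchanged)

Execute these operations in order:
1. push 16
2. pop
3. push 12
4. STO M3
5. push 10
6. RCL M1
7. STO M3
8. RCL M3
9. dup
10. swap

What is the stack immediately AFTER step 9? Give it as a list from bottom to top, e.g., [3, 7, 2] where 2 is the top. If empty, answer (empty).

After op 1 (push 16): stack=[16] mem=[0,0,0,0]
After op 2 (pop): stack=[empty] mem=[0,0,0,0]
After op 3 (push 12): stack=[12] mem=[0,0,0,0]
After op 4 (STO M3): stack=[empty] mem=[0,0,0,12]
After op 5 (push 10): stack=[10] mem=[0,0,0,12]
After op 6 (RCL M1): stack=[10,0] mem=[0,0,0,12]
After op 7 (STO M3): stack=[10] mem=[0,0,0,0]
After op 8 (RCL M3): stack=[10,0] mem=[0,0,0,0]
After op 9 (dup): stack=[10,0,0] mem=[0,0,0,0]

[10, 0, 0]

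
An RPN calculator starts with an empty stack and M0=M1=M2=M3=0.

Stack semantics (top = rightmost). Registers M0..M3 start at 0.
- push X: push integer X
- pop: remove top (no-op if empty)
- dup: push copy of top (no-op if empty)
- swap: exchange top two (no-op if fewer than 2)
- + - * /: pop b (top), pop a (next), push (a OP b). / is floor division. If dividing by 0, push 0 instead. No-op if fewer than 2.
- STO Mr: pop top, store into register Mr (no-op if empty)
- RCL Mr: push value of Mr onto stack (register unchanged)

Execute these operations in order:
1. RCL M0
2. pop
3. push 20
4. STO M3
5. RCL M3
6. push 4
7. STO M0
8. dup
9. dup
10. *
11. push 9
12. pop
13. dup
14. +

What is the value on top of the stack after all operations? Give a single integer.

Answer: 800

Derivation:
After op 1 (RCL M0): stack=[0] mem=[0,0,0,0]
After op 2 (pop): stack=[empty] mem=[0,0,0,0]
After op 3 (push 20): stack=[20] mem=[0,0,0,0]
After op 4 (STO M3): stack=[empty] mem=[0,0,0,20]
After op 5 (RCL M3): stack=[20] mem=[0,0,0,20]
After op 6 (push 4): stack=[20,4] mem=[0,0,0,20]
After op 7 (STO M0): stack=[20] mem=[4,0,0,20]
After op 8 (dup): stack=[20,20] mem=[4,0,0,20]
After op 9 (dup): stack=[20,20,20] mem=[4,0,0,20]
After op 10 (*): stack=[20,400] mem=[4,0,0,20]
After op 11 (push 9): stack=[20,400,9] mem=[4,0,0,20]
After op 12 (pop): stack=[20,400] mem=[4,0,0,20]
After op 13 (dup): stack=[20,400,400] mem=[4,0,0,20]
After op 14 (+): stack=[20,800] mem=[4,0,0,20]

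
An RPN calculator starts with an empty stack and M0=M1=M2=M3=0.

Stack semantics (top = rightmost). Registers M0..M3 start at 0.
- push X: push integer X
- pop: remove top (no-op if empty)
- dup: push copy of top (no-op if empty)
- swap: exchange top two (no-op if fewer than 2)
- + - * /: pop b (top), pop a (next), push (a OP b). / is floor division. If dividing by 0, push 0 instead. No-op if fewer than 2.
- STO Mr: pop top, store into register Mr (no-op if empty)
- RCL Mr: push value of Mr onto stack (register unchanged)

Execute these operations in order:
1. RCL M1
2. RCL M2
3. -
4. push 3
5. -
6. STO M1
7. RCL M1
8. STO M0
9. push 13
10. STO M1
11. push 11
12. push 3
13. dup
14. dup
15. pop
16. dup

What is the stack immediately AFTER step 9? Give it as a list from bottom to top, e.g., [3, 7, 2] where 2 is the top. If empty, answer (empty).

After op 1 (RCL M1): stack=[0] mem=[0,0,0,0]
After op 2 (RCL M2): stack=[0,0] mem=[0,0,0,0]
After op 3 (-): stack=[0] mem=[0,0,0,0]
After op 4 (push 3): stack=[0,3] mem=[0,0,0,0]
After op 5 (-): stack=[-3] mem=[0,0,0,0]
After op 6 (STO M1): stack=[empty] mem=[0,-3,0,0]
After op 7 (RCL M1): stack=[-3] mem=[0,-3,0,0]
After op 8 (STO M0): stack=[empty] mem=[-3,-3,0,0]
After op 9 (push 13): stack=[13] mem=[-3,-3,0,0]

[13]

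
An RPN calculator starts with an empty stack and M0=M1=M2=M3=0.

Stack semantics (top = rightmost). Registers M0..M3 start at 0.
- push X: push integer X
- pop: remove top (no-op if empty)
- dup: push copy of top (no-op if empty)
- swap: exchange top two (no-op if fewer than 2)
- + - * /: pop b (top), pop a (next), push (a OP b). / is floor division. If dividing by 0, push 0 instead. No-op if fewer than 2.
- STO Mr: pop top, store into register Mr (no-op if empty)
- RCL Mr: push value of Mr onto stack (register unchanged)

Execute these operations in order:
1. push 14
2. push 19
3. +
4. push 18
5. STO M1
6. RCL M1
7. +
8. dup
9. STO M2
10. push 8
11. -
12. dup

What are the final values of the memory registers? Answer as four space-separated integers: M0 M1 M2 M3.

After op 1 (push 14): stack=[14] mem=[0,0,0,0]
After op 2 (push 19): stack=[14,19] mem=[0,0,0,0]
After op 3 (+): stack=[33] mem=[0,0,0,0]
After op 4 (push 18): stack=[33,18] mem=[0,0,0,0]
After op 5 (STO M1): stack=[33] mem=[0,18,0,0]
After op 6 (RCL M1): stack=[33,18] mem=[0,18,0,0]
After op 7 (+): stack=[51] mem=[0,18,0,0]
After op 8 (dup): stack=[51,51] mem=[0,18,0,0]
After op 9 (STO M2): stack=[51] mem=[0,18,51,0]
After op 10 (push 8): stack=[51,8] mem=[0,18,51,0]
After op 11 (-): stack=[43] mem=[0,18,51,0]
After op 12 (dup): stack=[43,43] mem=[0,18,51,0]

Answer: 0 18 51 0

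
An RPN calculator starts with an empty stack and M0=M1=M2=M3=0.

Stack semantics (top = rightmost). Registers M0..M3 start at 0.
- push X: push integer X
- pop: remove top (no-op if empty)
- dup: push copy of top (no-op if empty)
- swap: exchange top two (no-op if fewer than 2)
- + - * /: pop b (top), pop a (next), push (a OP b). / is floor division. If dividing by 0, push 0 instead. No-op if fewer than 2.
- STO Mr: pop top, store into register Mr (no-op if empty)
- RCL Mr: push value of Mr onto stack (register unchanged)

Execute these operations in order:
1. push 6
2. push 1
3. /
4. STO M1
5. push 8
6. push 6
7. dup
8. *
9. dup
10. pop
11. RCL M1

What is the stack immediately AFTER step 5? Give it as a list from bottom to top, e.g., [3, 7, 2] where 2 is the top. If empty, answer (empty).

After op 1 (push 6): stack=[6] mem=[0,0,0,0]
After op 2 (push 1): stack=[6,1] mem=[0,0,0,0]
After op 3 (/): stack=[6] mem=[0,0,0,0]
After op 4 (STO M1): stack=[empty] mem=[0,6,0,0]
After op 5 (push 8): stack=[8] mem=[0,6,0,0]

[8]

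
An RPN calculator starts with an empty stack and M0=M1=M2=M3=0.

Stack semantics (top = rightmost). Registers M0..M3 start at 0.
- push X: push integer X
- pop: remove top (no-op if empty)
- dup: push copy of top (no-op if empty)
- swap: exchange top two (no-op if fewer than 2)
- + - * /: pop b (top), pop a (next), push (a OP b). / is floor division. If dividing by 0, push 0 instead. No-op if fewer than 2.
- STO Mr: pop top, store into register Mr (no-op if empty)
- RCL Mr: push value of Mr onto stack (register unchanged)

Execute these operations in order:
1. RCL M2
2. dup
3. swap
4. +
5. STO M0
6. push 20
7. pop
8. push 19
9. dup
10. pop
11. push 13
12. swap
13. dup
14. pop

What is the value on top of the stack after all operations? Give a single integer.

Answer: 19

Derivation:
After op 1 (RCL M2): stack=[0] mem=[0,0,0,0]
After op 2 (dup): stack=[0,0] mem=[0,0,0,0]
After op 3 (swap): stack=[0,0] mem=[0,0,0,0]
After op 4 (+): stack=[0] mem=[0,0,0,0]
After op 5 (STO M0): stack=[empty] mem=[0,0,0,0]
After op 6 (push 20): stack=[20] mem=[0,0,0,0]
After op 7 (pop): stack=[empty] mem=[0,0,0,0]
After op 8 (push 19): stack=[19] mem=[0,0,0,0]
After op 9 (dup): stack=[19,19] mem=[0,0,0,0]
After op 10 (pop): stack=[19] mem=[0,0,0,0]
After op 11 (push 13): stack=[19,13] mem=[0,0,0,0]
After op 12 (swap): stack=[13,19] mem=[0,0,0,0]
After op 13 (dup): stack=[13,19,19] mem=[0,0,0,0]
After op 14 (pop): stack=[13,19] mem=[0,0,0,0]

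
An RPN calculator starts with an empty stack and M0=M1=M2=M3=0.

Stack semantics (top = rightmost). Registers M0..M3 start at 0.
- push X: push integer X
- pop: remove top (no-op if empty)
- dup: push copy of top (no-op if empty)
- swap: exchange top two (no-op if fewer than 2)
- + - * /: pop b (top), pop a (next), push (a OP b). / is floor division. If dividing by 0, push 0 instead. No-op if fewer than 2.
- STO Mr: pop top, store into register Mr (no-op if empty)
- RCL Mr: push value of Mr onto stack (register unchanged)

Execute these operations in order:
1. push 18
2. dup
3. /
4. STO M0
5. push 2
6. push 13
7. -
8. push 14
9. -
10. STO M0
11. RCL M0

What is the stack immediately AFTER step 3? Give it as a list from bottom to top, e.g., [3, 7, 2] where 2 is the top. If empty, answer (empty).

After op 1 (push 18): stack=[18] mem=[0,0,0,0]
After op 2 (dup): stack=[18,18] mem=[0,0,0,0]
After op 3 (/): stack=[1] mem=[0,0,0,0]

[1]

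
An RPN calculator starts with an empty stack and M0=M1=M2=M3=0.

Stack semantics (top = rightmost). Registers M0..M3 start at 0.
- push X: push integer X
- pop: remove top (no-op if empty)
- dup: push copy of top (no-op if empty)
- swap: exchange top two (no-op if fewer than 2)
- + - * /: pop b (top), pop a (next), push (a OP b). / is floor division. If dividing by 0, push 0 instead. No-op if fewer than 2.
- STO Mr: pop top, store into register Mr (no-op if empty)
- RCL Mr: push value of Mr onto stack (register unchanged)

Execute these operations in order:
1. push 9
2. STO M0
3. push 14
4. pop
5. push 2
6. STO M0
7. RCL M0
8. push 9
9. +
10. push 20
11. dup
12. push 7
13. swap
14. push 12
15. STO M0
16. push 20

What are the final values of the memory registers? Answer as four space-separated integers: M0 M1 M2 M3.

After op 1 (push 9): stack=[9] mem=[0,0,0,0]
After op 2 (STO M0): stack=[empty] mem=[9,0,0,0]
After op 3 (push 14): stack=[14] mem=[9,0,0,0]
After op 4 (pop): stack=[empty] mem=[9,0,0,0]
After op 5 (push 2): stack=[2] mem=[9,0,0,0]
After op 6 (STO M0): stack=[empty] mem=[2,0,0,0]
After op 7 (RCL M0): stack=[2] mem=[2,0,0,0]
After op 8 (push 9): stack=[2,9] mem=[2,0,0,0]
After op 9 (+): stack=[11] mem=[2,0,0,0]
After op 10 (push 20): stack=[11,20] mem=[2,0,0,0]
After op 11 (dup): stack=[11,20,20] mem=[2,0,0,0]
After op 12 (push 7): stack=[11,20,20,7] mem=[2,0,0,0]
After op 13 (swap): stack=[11,20,7,20] mem=[2,0,0,0]
After op 14 (push 12): stack=[11,20,7,20,12] mem=[2,0,0,0]
After op 15 (STO M0): stack=[11,20,7,20] mem=[12,0,0,0]
After op 16 (push 20): stack=[11,20,7,20,20] mem=[12,0,0,0]

Answer: 12 0 0 0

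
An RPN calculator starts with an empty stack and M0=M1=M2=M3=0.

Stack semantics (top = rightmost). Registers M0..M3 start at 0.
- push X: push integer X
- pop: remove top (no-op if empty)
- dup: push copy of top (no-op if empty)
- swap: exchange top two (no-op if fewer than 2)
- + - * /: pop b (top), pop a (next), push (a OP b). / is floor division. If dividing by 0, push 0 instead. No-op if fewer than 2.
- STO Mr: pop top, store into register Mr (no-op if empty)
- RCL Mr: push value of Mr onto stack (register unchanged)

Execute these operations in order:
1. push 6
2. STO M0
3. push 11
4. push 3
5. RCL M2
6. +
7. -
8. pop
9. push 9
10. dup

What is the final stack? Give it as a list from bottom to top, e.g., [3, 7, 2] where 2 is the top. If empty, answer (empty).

Answer: [9, 9]

Derivation:
After op 1 (push 6): stack=[6] mem=[0,0,0,0]
After op 2 (STO M0): stack=[empty] mem=[6,0,0,0]
After op 3 (push 11): stack=[11] mem=[6,0,0,0]
After op 4 (push 3): stack=[11,3] mem=[6,0,0,0]
After op 5 (RCL M2): stack=[11,3,0] mem=[6,0,0,0]
After op 6 (+): stack=[11,3] mem=[6,0,0,0]
After op 7 (-): stack=[8] mem=[6,0,0,0]
After op 8 (pop): stack=[empty] mem=[6,0,0,0]
After op 9 (push 9): stack=[9] mem=[6,0,0,0]
After op 10 (dup): stack=[9,9] mem=[6,0,0,0]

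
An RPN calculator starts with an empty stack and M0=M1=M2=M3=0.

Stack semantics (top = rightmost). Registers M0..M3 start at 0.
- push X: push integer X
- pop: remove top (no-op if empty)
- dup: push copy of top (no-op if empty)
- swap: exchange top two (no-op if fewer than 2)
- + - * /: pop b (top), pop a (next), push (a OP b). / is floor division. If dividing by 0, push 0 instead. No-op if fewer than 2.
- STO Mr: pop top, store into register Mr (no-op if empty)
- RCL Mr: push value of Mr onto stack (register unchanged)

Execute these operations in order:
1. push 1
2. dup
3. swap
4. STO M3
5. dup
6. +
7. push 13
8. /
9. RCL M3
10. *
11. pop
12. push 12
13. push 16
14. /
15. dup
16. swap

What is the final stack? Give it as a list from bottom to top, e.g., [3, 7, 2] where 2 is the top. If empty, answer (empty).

Answer: [0, 0]

Derivation:
After op 1 (push 1): stack=[1] mem=[0,0,0,0]
After op 2 (dup): stack=[1,1] mem=[0,0,0,0]
After op 3 (swap): stack=[1,1] mem=[0,0,0,0]
After op 4 (STO M3): stack=[1] mem=[0,0,0,1]
After op 5 (dup): stack=[1,1] mem=[0,0,0,1]
After op 6 (+): stack=[2] mem=[0,0,0,1]
After op 7 (push 13): stack=[2,13] mem=[0,0,0,1]
After op 8 (/): stack=[0] mem=[0,0,0,1]
After op 9 (RCL M3): stack=[0,1] mem=[0,0,0,1]
After op 10 (*): stack=[0] mem=[0,0,0,1]
After op 11 (pop): stack=[empty] mem=[0,0,0,1]
After op 12 (push 12): stack=[12] mem=[0,0,0,1]
After op 13 (push 16): stack=[12,16] mem=[0,0,0,1]
After op 14 (/): stack=[0] mem=[0,0,0,1]
After op 15 (dup): stack=[0,0] mem=[0,0,0,1]
After op 16 (swap): stack=[0,0] mem=[0,0,0,1]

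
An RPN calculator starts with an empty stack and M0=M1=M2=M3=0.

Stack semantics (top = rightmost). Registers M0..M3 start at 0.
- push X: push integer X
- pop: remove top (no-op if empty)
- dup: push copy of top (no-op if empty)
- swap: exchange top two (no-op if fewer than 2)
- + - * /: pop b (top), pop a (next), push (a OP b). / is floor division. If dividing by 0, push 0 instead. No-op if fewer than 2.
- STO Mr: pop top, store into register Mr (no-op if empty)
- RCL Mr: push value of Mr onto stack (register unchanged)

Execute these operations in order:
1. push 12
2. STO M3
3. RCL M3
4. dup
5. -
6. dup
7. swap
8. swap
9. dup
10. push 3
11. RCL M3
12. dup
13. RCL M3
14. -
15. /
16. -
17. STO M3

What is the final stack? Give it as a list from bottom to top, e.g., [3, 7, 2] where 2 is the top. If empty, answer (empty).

After op 1 (push 12): stack=[12] mem=[0,0,0,0]
After op 2 (STO M3): stack=[empty] mem=[0,0,0,12]
After op 3 (RCL M3): stack=[12] mem=[0,0,0,12]
After op 4 (dup): stack=[12,12] mem=[0,0,0,12]
After op 5 (-): stack=[0] mem=[0,0,0,12]
After op 6 (dup): stack=[0,0] mem=[0,0,0,12]
After op 7 (swap): stack=[0,0] mem=[0,0,0,12]
After op 8 (swap): stack=[0,0] mem=[0,0,0,12]
After op 9 (dup): stack=[0,0,0] mem=[0,0,0,12]
After op 10 (push 3): stack=[0,0,0,3] mem=[0,0,0,12]
After op 11 (RCL M3): stack=[0,0,0,3,12] mem=[0,0,0,12]
After op 12 (dup): stack=[0,0,0,3,12,12] mem=[0,0,0,12]
After op 13 (RCL M3): stack=[0,0,0,3,12,12,12] mem=[0,0,0,12]
After op 14 (-): stack=[0,0,0,3,12,0] mem=[0,0,0,12]
After op 15 (/): stack=[0,0,0,3,0] mem=[0,0,0,12]
After op 16 (-): stack=[0,0,0,3] mem=[0,0,0,12]
After op 17 (STO M3): stack=[0,0,0] mem=[0,0,0,3]

Answer: [0, 0, 0]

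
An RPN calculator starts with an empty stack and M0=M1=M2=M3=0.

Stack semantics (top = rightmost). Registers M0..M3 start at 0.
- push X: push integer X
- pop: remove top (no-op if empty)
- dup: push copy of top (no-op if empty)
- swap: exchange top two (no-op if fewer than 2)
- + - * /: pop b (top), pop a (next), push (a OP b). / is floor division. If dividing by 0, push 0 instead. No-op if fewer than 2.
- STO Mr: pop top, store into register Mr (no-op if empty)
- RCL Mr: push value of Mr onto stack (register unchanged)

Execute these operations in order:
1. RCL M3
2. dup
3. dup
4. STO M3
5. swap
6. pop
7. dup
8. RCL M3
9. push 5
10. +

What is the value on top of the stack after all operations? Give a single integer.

Answer: 5

Derivation:
After op 1 (RCL M3): stack=[0] mem=[0,0,0,0]
After op 2 (dup): stack=[0,0] mem=[0,0,0,0]
After op 3 (dup): stack=[0,0,0] mem=[0,0,0,0]
After op 4 (STO M3): stack=[0,0] mem=[0,0,0,0]
After op 5 (swap): stack=[0,0] mem=[0,0,0,0]
After op 6 (pop): stack=[0] mem=[0,0,0,0]
After op 7 (dup): stack=[0,0] mem=[0,0,0,0]
After op 8 (RCL M3): stack=[0,0,0] mem=[0,0,0,0]
After op 9 (push 5): stack=[0,0,0,5] mem=[0,0,0,0]
After op 10 (+): stack=[0,0,5] mem=[0,0,0,0]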